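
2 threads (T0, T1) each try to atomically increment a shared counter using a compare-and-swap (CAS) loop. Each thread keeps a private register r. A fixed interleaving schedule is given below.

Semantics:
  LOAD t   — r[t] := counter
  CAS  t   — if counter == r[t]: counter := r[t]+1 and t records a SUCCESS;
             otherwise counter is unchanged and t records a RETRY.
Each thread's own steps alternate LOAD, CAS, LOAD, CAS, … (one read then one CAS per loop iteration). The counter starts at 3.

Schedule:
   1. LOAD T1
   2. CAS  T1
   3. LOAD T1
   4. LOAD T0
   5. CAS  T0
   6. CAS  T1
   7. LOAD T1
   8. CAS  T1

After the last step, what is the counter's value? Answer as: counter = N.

counter = 6

   1) LOAD T1:  M=3  r_T1=3
   2) CAS  T1:  M=4  r_T1=3 ✓
   3) LOAD T1:  M=4  r_T1=4
   4) LOAD T0:  M=4  r_T0=4
   5) CAS  T0:  M=5  r_T0=4 ✓
   6) CAS  T1:  M=5  r_T1=4 ✗
   7) LOAD T1:  M=5  r_T1=5
   8) CAS  T1:  M=6  r_T1=5 ✓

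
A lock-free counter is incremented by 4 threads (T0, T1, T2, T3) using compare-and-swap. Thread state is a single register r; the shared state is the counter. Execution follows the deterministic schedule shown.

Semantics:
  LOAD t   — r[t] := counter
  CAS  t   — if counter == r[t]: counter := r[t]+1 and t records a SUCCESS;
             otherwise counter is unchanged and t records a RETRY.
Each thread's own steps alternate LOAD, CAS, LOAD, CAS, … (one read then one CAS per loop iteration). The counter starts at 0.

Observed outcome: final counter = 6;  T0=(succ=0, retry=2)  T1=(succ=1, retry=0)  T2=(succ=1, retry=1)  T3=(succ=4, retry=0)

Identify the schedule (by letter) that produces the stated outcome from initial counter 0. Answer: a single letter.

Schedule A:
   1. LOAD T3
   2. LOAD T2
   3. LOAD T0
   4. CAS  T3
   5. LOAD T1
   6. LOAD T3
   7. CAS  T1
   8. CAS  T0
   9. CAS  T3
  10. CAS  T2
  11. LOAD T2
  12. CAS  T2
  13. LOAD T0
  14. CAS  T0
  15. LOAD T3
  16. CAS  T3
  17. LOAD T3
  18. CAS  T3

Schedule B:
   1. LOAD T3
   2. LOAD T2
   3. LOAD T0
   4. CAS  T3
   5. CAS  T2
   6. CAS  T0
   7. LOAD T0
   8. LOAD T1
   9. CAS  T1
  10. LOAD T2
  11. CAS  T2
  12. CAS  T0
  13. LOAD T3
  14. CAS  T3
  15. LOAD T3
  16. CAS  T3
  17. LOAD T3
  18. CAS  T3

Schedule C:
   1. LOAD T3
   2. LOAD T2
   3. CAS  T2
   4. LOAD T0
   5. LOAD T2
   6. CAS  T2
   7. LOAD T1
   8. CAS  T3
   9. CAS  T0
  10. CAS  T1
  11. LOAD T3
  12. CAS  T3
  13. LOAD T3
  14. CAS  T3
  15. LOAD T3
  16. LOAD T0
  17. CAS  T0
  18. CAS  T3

B

Tracing schedule B:
step 1: T3 LOAD ⇒ load; ctr=0 reg=0
step 2: T2 LOAD ⇒ load; ctr=0 reg=0
step 3: T0 LOAD ⇒ load; ctr=0 reg=0
step 4: T3 CAS ⇒ ok; ctr=1 reg=0
step 5: T2 CAS ⇒ retry; ctr=1 reg=0
step 6: T0 CAS ⇒ retry; ctr=1 reg=0
step 7: T0 LOAD ⇒ load; ctr=1 reg=1
step 8: T1 LOAD ⇒ load; ctr=1 reg=1
step 9: T1 CAS ⇒ ok; ctr=2 reg=1
step 10: T2 LOAD ⇒ load; ctr=2 reg=2
step 11: T2 CAS ⇒ ok; ctr=3 reg=2
step 12: T0 CAS ⇒ retry; ctr=3 reg=1
step 13: T3 LOAD ⇒ load; ctr=3 reg=3
step 14: T3 CAS ⇒ ok; ctr=4 reg=3
step 15: T3 LOAD ⇒ load; ctr=4 reg=4
step 16: T3 CAS ⇒ ok; ctr=5 reg=4
step 17: T3 LOAD ⇒ load; ctr=5 reg=5
step 18: T3 CAS ⇒ ok; ctr=6 reg=5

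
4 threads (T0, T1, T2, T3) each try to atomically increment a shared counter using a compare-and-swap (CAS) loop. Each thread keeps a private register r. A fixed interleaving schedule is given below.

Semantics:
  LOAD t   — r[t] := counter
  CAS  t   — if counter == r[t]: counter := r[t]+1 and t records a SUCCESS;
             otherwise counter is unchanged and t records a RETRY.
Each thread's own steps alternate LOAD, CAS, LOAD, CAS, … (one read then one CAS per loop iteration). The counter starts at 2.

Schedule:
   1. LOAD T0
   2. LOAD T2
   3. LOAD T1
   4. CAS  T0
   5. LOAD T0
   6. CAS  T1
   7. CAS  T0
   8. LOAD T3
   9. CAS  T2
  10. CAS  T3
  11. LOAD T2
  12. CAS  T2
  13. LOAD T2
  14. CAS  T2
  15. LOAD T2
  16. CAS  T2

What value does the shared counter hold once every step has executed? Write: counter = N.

counter = 8

   1) LOAD T0:  M=2  r_T0=2
   2) LOAD T2:  M=2  r_T2=2
   3) LOAD T1:  M=2  r_T1=2
   4) CAS  T0:  M=3  r_T0=2 ✓
   5) LOAD T0:  M=3  r_T0=3
   6) CAS  T1:  M=3  r_T1=2 ✗
   7) CAS  T0:  M=4  r_T0=3 ✓
   8) LOAD T3:  M=4  r_T3=4
   9) CAS  T2:  M=4  r_T2=2 ✗
  10) CAS  T3:  M=5  r_T3=4 ✓
  11) LOAD T2:  M=5  r_T2=5
  12) CAS  T2:  M=6  r_T2=5 ✓
  13) LOAD T2:  M=6  r_T2=6
  14) CAS  T2:  M=7  r_T2=6 ✓
  15) LOAD T2:  M=7  r_T2=7
  16) CAS  T2:  M=8  r_T2=7 ✓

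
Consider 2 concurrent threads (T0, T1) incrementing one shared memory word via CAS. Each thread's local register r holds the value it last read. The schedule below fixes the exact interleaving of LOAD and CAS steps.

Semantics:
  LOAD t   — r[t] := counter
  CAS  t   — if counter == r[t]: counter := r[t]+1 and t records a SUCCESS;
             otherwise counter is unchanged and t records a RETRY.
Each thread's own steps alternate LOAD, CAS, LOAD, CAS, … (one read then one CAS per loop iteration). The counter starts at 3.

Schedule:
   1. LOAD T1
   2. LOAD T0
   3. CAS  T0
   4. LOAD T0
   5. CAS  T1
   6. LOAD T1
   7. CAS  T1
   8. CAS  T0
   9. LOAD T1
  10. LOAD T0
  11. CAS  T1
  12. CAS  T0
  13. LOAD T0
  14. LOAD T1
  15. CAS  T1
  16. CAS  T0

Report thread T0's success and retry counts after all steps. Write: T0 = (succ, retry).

   1) LOAD T1:  M=3  r_T1=3
   2) LOAD T0:  M=3  r_T0=3
   3) CAS  T0:  M=4  r_T0=3 ✓
   4) LOAD T0:  M=4  r_T0=4
   5) CAS  T1:  M=4  r_T1=3 ✗
   6) LOAD T1:  M=4  r_T1=4
   7) CAS  T1:  M=5  r_T1=4 ✓
   8) CAS  T0:  M=5  r_T0=4 ✗
   9) LOAD T1:  M=5  r_T1=5
  10) LOAD T0:  M=5  r_T0=5
  11) CAS  T1:  M=6  r_T1=5 ✓
  12) CAS  T0:  M=6  r_T0=5 ✗
  13) LOAD T0:  M=6  r_T0=6
  14) LOAD T1:  M=6  r_T1=6
  15) CAS  T1:  M=7  r_T1=6 ✓
  16) CAS  T0:  M=7  r_T0=6 ✗

T0 = (1, 3)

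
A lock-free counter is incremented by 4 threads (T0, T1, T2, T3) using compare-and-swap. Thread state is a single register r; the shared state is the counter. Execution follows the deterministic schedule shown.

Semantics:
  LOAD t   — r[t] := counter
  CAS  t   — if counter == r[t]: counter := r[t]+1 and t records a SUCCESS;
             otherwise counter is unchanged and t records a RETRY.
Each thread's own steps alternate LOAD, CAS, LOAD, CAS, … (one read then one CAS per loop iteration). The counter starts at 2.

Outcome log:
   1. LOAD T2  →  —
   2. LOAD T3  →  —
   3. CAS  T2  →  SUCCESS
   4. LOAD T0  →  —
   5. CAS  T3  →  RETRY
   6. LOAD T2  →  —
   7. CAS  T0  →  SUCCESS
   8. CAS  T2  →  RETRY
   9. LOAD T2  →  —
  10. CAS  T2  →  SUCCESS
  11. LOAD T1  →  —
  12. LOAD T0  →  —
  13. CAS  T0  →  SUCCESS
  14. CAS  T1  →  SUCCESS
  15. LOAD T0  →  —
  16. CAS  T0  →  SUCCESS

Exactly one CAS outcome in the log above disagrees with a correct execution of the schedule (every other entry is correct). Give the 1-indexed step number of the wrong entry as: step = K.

step = 14

Correct run:
1. LOAD T2 → mem=2 r[T2]=2 [LOAD]
2. LOAD T3 → mem=2 r[T3]=2 [LOAD]
3. CAS T2 → mem=3 r[T2]=2 [OK]
4. LOAD T0 → mem=3 r[T0]=3 [LOAD]
5. CAS T3 → mem=3 r[T3]=2 [RETRY]
6. LOAD T2 → mem=3 r[T2]=3 [LOAD]
7. CAS T0 → mem=4 r[T0]=3 [OK]
8. CAS T2 → mem=4 r[T2]=3 [RETRY]
9. LOAD T2 → mem=4 r[T2]=4 [LOAD]
10. CAS T2 → mem=5 r[T2]=4 [OK]
11. LOAD T1 → mem=5 r[T1]=5 [LOAD]
12. LOAD T0 → mem=5 r[T0]=5 [LOAD]
13. CAS T0 → mem=6 r[T0]=5 [OK]
14. CAS T1 → mem=6 r[T1]=5 [RETRY]
15. LOAD T0 → mem=6 r[T0]=6 [LOAD]
16. CAS T0 → mem=7 r[T0]=6 [OK]
Flip is step 14.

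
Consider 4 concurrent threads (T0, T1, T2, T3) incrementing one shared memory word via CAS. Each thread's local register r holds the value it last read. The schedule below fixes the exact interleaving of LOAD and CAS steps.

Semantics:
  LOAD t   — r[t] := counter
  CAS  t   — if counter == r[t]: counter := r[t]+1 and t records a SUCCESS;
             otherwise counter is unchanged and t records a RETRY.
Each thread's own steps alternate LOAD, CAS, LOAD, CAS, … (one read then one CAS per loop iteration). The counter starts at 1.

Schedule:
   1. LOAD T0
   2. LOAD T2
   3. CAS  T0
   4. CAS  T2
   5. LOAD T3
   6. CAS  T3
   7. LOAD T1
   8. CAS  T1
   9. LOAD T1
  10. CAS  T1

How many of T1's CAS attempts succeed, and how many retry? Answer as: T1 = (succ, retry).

T1 = (2, 0)

step 1: T0 LOAD ⇒ load; ctr=1 reg=1
step 2: T2 LOAD ⇒ load; ctr=1 reg=1
step 3: T0 CAS ⇒ ok; ctr=2 reg=1
step 4: T2 CAS ⇒ retry; ctr=2 reg=1
step 5: T3 LOAD ⇒ load; ctr=2 reg=2
step 6: T3 CAS ⇒ ok; ctr=3 reg=2
step 7: T1 LOAD ⇒ load; ctr=3 reg=3
step 8: T1 CAS ⇒ ok; ctr=4 reg=3
step 9: T1 LOAD ⇒ load; ctr=4 reg=4
step 10: T1 CAS ⇒ ok; ctr=5 reg=4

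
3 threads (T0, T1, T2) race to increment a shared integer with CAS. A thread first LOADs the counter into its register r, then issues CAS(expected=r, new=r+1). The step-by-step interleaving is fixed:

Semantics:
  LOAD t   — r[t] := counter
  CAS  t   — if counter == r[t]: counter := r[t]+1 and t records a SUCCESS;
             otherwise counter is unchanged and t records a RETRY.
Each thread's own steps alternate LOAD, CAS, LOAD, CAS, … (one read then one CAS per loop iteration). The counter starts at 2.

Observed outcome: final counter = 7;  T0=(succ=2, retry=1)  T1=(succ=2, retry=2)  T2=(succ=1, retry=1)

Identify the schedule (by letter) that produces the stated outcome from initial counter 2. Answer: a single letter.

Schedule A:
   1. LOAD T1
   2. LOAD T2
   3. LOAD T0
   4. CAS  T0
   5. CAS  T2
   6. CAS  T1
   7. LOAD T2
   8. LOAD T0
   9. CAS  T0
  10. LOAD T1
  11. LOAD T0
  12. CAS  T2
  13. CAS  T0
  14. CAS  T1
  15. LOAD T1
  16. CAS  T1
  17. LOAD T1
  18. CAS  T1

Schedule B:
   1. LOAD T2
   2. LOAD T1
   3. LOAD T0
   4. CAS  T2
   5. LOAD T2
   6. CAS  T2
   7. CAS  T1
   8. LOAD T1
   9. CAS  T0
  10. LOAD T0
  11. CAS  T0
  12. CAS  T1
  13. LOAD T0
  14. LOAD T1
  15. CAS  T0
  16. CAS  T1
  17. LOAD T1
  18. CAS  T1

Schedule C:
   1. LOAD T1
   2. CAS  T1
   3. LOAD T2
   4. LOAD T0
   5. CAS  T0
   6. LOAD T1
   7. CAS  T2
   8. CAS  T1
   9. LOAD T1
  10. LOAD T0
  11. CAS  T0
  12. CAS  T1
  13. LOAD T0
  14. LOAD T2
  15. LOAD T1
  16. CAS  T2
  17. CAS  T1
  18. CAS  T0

Run C:
[1] T1.load  rd  (counter 2, T1.r 2)
[2] T1.cas  hit  (counter 3, T1.r 2)
[3] T2.load  rd  (counter 3, T2.r 3)
[4] T0.load  rd  (counter 3, T0.r 3)
[5] T0.cas  hit  (counter 4, T0.r 3)
[6] T1.load  rd  (counter 4, T1.r 4)
[7] T2.cas  miss  (counter 4, T2.r 3)
[8] T1.cas  hit  (counter 5, T1.r 4)
[9] T1.load  rd  (counter 5, T1.r 5)
[10] T0.load  rd  (counter 5, T0.r 5)
[11] T0.cas  hit  (counter 6, T0.r 5)
[12] T1.cas  miss  (counter 6, T1.r 5)
[13] T0.load  rd  (counter 6, T0.r 6)
[14] T2.load  rd  (counter 6, T2.r 6)
[15] T1.load  rd  (counter 6, T1.r 6)
[16] T2.cas  hit  (counter 7, T2.r 6)
[17] T1.cas  miss  (counter 7, T1.r 6)
[18] T0.cas  miss  (counter 7, T0.r 6)

C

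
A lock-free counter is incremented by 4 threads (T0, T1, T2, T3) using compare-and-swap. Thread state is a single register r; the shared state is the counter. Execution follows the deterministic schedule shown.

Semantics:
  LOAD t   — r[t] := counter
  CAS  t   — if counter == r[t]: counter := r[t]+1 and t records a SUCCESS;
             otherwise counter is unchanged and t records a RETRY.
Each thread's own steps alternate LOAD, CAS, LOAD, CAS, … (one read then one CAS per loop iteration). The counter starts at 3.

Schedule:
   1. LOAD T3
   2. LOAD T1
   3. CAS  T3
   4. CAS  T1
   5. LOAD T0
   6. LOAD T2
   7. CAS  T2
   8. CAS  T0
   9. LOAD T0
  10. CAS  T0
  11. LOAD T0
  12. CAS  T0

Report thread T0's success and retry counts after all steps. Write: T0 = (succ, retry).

#1 T3 reads 3
#2 T1 reads 3
#3 T3 CAS(3→4) writes; counter now 4
#4 T1 CAS(3→4) fails; counter now 4
#5 T0 reads 4
#6 T2 reads 4
#7 T2 CAS(4→5) writes; counter now 5
#8 T0 CAS(4→5) fails; counter now 5
#9 T0 reads 5
#10 T0 CAS(5→6) writes; counter now 6
#11 T0 reads 6
#12 T0 CAS(6→7) writes; counter now 7

T0 = (2, 1)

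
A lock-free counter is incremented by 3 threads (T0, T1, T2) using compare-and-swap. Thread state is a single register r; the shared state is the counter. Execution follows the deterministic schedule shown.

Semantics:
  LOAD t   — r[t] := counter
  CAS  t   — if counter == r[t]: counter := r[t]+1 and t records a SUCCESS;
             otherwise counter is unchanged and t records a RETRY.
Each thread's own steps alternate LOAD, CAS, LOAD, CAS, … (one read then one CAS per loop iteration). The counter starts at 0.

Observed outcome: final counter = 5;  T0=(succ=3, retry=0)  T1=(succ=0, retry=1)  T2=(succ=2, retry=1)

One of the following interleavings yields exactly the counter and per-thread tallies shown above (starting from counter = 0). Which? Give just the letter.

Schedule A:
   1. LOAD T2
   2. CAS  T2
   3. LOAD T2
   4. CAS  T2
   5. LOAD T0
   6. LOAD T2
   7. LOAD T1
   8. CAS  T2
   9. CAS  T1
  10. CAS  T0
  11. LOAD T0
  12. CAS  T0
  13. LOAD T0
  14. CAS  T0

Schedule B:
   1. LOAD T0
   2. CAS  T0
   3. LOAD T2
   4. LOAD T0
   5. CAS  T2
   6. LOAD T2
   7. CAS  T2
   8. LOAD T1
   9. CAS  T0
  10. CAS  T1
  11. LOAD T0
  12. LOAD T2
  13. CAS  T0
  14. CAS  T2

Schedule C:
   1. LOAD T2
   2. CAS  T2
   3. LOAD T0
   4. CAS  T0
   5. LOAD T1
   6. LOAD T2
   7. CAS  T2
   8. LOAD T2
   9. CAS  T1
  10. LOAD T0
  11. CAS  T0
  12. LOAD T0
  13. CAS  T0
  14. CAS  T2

C

Run C:
1. LOAD T2 → mem=0 r[T2]=0 [LOAD]
2. CAS T2 → mem=1 r[T2]=0 [OK]
3. LOAD T0 → mem=1 r[T0]=1 [LOAD]
4. CAS T0 → mem=2 r[T0]=1 [OK]
5. LOAD T1 → mem=2 r[T1]=2 [LOAD]
6. LOAD T2 → mem=2 r[T2]=2 [LOAD]
7. CAS T2 → mem=3 r[T2]=2 [OK]
8. LOAD T2 → mem=3 r[T2]=3 [LOAD]
9. CAS T1 → mem=3 r[T1]=2 [RETRY]
10. LOAD T0 → mem=3 r[T0]=3 [LOAD]
11. CAS T0 → mem=4 r[T0]=3 [OK]
12. LOAD T0 → mem=4 r[T0]=4 [LOAD]
13. CAS T0 → mem=5 r[T0]=4 [OK]
14. CAS T2 → mem=5 r[T2]=3 [RETRY]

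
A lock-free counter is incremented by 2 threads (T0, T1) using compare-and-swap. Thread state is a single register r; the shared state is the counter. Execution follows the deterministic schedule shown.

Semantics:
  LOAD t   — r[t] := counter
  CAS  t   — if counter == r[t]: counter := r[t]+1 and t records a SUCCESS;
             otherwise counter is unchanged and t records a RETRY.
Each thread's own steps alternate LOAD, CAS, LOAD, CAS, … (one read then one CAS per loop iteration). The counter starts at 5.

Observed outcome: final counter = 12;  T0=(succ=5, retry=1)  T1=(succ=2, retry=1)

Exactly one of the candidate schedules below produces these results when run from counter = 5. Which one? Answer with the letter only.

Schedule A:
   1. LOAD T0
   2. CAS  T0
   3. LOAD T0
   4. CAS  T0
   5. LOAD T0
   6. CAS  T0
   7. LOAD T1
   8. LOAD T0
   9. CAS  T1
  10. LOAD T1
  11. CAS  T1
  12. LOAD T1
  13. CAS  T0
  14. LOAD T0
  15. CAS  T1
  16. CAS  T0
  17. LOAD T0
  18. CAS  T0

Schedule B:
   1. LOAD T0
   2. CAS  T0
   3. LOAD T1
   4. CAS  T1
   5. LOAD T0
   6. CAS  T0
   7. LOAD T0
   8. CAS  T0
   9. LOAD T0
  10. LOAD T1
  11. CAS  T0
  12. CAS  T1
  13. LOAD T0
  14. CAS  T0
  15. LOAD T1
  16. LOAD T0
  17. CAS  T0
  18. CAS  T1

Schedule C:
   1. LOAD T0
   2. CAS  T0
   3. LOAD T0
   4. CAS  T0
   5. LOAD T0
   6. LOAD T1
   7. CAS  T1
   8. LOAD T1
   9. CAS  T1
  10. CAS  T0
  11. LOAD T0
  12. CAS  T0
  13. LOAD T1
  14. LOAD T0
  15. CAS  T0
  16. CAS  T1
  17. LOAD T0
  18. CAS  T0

Tracing schedule C:
[1] T0.load  rd  (counter 5, T0.r 5)
[2] T0.cas  hit  (counter 6, T0.r 5)
[3] T0.load  rd  (counter 6, T0.r 6)
[4] T0.cas  hit  (counter 7, T0.r 6)
[5] T0.load  rd  (counter 7, T0.r 7)
[6] T1.load  rd  (counter 7, T1.r 7)
[7] T1.cas  hit  (counter 8, T1.r 7)
[8] T1.load  rd  (counter 8, T1.r 8)
[9] T1.cas  hit  (counter 9, T1.r 8)
[10] T0.cas  miss  (counter 9, T0.r 7)
[11] T0.load  rd  (counter 9, T0.r 9)
[12] T0.cas  hit  (counter 10, T0.r 9)
[13] T1.load  rd  (counter 10, T1.r 10)
[14] T0.load  rd  (counter 10, T0.r 10)
[15] T0.cas  hit  (counter 11, T0.r 10)
[16] T1.cas  miss  (counter 11, T1.r 10)
[17] T0.load  rd  (counter 11, T0.r 11)
[18] T0.cas  hit  (counter 12, T0.r 11)

C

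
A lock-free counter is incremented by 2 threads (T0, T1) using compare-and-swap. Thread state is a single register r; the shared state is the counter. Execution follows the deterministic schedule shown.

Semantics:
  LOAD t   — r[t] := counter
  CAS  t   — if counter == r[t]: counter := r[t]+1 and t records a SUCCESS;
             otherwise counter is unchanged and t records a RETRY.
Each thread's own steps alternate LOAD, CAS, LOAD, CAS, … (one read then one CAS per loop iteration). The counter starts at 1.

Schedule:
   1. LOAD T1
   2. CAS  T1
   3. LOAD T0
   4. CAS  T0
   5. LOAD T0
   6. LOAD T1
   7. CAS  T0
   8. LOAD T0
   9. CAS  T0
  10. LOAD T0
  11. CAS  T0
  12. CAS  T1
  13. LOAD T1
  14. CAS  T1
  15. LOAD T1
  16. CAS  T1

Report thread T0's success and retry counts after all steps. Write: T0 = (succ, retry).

T0 = (4, 0)

T1 LOAD — after: cnt=1, r=1 — load
T1 CAS — after: cnt=2, r=1 — ok
T0 LOAD — after: cnt=2, r=2 — load
T0 CAS — after: cnt=3, r=2 — ok
T0 LOAD — after: cnt=3, r=3 — load
T1 LOAD — after: cnt=3, r=3 — load
T0 CAS — after: cnt=4, r=3 — ok
T0 LOAD — after: cnt=4, r=4 — load
T0 CAS — after: cnt=5, r=4 — ok
T0 LOAD — after: cnt=5, r=5 — load
T0 CAS — after: cnt=6, r=5 — ok
T1 CAS — after: cnt=6, r=3 — retry
T1 LOAD — after: cnt=6, r=6 — load
T1 CAS — after: cnt=7, r=6 — ok
T1 LOAD — after: cnt=7, r=7 — load
T1 CAS — after: cnt=8, r=7 — ok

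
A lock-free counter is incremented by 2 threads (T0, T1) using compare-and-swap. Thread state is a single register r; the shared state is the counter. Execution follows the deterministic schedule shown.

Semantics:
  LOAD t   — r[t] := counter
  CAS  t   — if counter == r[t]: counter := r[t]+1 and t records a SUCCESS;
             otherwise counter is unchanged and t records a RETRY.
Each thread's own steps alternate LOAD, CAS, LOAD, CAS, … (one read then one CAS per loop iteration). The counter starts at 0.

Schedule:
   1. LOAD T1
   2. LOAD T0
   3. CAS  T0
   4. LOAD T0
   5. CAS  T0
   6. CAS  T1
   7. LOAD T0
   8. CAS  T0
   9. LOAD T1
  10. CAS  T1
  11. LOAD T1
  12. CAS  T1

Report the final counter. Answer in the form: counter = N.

counter = 5

#1 T1 reads 0
#2 T0 reads 0
#3 T0 CAS(0→1) writes; counter now 1
#4 T0 reads 1
#5 T0 CAS(1→2) writes; counter now 2
#6 T1 CAS(0→1) fails; counter now 2
#7 T0 reads 2
#8 T0 CAS(2→3) writes; counter now 3
#9 T1 reads 3
#10 T1 CAS(3→4) writes; counter now 4
#11 T1 reads 4
#12 T1 CAS(4→5) writes; counter now 5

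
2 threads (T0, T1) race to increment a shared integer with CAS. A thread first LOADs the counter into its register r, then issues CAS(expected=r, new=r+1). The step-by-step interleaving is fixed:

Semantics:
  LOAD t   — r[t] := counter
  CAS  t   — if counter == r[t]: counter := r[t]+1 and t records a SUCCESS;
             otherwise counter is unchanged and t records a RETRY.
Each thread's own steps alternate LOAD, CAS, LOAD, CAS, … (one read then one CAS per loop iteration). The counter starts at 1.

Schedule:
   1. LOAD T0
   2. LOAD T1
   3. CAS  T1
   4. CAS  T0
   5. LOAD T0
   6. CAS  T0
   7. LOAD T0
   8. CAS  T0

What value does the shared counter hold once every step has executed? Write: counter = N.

counter = 4

[1] T0.load  rd  (counter 1, T0.r 1)
[2] T1.load  rd  (counter 1, T1.r 1)
[3] T1.cas  hit  (counter 2, T1.r 1)
[4] T0.cas  miss  (counter 2, T0.r 1)
[5] T0.load  rd  (counter 2, T0.r 2)
[6] T0.cas  hit  (counter 3, T0.r 2)
[7] T0.load  rd  (counter 3, T0.r 3)
[8] T0.cas  hit  (counter 4, T0.r 3)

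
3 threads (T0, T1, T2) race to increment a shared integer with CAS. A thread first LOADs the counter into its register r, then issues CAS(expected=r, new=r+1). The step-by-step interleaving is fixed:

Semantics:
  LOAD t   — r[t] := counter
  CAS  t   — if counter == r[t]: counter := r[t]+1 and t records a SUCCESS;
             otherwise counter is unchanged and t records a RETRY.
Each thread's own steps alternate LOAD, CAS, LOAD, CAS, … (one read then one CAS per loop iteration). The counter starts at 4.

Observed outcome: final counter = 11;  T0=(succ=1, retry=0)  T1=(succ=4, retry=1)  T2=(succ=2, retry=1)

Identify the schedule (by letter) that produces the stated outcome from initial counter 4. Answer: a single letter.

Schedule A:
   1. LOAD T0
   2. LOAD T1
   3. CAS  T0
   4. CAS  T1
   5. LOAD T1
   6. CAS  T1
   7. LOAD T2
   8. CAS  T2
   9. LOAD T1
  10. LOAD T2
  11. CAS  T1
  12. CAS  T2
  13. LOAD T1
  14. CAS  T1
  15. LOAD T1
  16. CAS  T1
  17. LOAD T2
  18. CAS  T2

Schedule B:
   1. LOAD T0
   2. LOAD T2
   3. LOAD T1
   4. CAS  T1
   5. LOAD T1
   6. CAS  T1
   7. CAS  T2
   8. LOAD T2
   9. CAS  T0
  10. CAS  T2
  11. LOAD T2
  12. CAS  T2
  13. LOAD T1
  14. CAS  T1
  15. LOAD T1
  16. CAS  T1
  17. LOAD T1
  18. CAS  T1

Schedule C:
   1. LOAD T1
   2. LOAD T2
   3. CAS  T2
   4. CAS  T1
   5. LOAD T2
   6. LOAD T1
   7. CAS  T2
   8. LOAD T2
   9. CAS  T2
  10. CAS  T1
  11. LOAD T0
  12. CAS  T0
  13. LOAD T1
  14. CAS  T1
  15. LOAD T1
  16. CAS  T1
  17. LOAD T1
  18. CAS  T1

Simulating candidate A:
step 1: T0 LOAD ⇒ load; ctr=4 reg=4
step 2: T1 LOAD ⇒ load; ctr=4 reg=4
step 3: T0 CAS ⇒ ok; ctr=5 reg=4
step 4: T1 CAS ⇒ retry; ctr=5 reg=4
step 5: T1 LOAD ⇒ load; ctr=5 reg=5
step 6: T1 CAS ⇒ ok; ctr=6 reg=5
step 7: T2 LOAD ⇒ load; ctr=6 reg=6
step 8: T2 CAS ⇒ ok; ctr=7 reg=6
step 9: T1 LOAD ⇒ load; ctr=7 reg=7
step 10: T2 LOAD ⇒ load; ctr=7 reg=7
step 11: T1 CAS ⇒ ok; ctr=8 reg=7
step 12: T2 CAS ⇒ retry; ctr=8 reg=7
step 13: T1 LOAD ⇒ load; ctr=8 reg=8
step 14: T1 CAS ⇒ ok; ctr=9 reg=8
step 15: T1 LOAD ⇒ load; ctr=9 reg=9
step 16: T1 CAS ⇒ ok; ctr=10 reg=9
step 17: T2 LOAD ⇒ load; ctr=10 reg=10
step 18: T2 CAS ⇒ ok; ctr=11 reg=10

A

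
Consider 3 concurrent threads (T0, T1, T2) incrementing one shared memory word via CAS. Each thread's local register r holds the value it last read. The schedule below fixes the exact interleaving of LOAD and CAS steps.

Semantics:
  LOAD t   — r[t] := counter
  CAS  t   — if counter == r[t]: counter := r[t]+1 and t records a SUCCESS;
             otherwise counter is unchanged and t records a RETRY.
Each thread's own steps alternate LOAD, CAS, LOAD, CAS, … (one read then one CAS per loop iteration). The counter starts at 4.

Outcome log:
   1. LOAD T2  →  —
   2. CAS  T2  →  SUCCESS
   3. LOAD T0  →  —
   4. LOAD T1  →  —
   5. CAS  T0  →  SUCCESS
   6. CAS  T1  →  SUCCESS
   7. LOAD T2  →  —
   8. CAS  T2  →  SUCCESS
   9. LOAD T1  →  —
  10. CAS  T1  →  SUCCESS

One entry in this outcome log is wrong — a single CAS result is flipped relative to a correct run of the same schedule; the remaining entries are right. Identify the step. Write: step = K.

Correct run:
[1] T2.load  rd  (counter 4, T2.r 4)
[2] T2.cas  hit  (counter 5, T2.r 4)
[3] T0.load  rd  (counter 5, T0.r 5)
[4] T1.load  rd  (counter 5, T1.r 5)
[5] T0.cas  hit  (counter 6, T0.r 5)
[6] T1.cas  miss  (counter 6, T1.r 5)
[7] T2.load  rd  (counter 6, T2.r 6)
[8] T2.cas  hit  (counter 7, T2.r 6)
[9] T1.load  rd  (counter 7, T1.r 7)
[10] T1.cas  hit  (counter 8, T1.r 7)
Mismatch at 6.

step = 6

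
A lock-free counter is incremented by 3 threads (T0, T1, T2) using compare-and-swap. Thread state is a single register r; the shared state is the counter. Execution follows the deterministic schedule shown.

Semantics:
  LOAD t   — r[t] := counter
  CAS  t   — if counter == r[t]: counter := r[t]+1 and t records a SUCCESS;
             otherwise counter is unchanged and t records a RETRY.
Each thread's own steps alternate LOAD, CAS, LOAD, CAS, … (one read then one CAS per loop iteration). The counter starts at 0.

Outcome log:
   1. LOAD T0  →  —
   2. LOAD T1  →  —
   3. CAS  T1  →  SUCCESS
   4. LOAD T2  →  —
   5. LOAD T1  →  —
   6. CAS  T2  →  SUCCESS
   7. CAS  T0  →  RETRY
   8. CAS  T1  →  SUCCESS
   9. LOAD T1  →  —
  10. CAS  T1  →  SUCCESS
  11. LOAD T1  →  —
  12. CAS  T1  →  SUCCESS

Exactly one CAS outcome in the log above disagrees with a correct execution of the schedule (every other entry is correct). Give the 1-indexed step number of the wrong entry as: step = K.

Re-executing:
T0 LOAD — after: cnt=0, r=0 — load
T1 LOAD — after: cnt=0, r=0 — load
T1 CAS — after: cnt=1, r=0 — ok
T2 LOAD — after: cnt=1, r=1 — load
T1 LOAD — after: cnt=1, r=1 — load
T2 CAS — after: cnt=2, r=1 — ok
T0 CAS — after: cnt=2, r=0 — retry
T1 CAS — after: cnt=2, r=1 — retry
T1 LOAD — after: cnt=2, r=2 — load
T1 CAS — after: cnt=3, r=2 — ok
T1 LOAD — after: cnt=3, r=3 — load
T1 CAS — after: cnt=4, r=3 — ok
Flip is step 8.

step = 8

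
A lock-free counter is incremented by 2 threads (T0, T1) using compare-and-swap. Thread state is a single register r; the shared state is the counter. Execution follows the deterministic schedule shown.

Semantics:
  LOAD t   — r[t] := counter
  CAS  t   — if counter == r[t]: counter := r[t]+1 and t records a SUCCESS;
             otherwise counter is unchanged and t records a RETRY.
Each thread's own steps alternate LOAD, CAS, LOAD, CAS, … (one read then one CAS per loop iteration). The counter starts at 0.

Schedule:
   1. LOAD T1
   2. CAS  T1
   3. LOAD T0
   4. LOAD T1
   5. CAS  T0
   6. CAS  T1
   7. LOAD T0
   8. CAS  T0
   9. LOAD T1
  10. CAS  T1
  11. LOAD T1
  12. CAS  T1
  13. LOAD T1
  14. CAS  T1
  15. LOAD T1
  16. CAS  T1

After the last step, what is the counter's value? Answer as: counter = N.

1. LOAD T1 → mem=0 r[T1]=0 [LOAD]
2. CAS T1 → mem=1 r[T1]=0 [OK]
3. LOAD T0 → mem=1 r[T0]=1 [LOAD]
4. LOAD T1 → mem=1 r[T1]=1 [LOAD]
5. CAS T0 → mem=2 r[T0]=1 [OK]
6. CAS T1 → mem=2 r[T1]=1 [RETRY]
7. LOAD T0 → mem=2 r[T0]=2 [LOAD]
8. CAS T0 → mem=3 r[T0]=2 [OK]
9. LOAD T1 → mem=3 r[T1]=3 [LOAD]
10. CAS T1 → mem=4 r[T1]=3 [OK]
11. LOAD T1 → mem=4 r[T1]=4 [LOAD]
12. CAS T1 → mem=5 r[T1]=4 [OK]
13. LOAD T1 → mem=5 r[T1]=5 [LOAD]
14. CAS T1 → mem=6 r[T1]=5 [OK]
15. LOAD T1 → mem=6 r[T1]=6 [LOAD]
16. CAS T1 → mem=7 r[T1]=6 [OK]

counter = 7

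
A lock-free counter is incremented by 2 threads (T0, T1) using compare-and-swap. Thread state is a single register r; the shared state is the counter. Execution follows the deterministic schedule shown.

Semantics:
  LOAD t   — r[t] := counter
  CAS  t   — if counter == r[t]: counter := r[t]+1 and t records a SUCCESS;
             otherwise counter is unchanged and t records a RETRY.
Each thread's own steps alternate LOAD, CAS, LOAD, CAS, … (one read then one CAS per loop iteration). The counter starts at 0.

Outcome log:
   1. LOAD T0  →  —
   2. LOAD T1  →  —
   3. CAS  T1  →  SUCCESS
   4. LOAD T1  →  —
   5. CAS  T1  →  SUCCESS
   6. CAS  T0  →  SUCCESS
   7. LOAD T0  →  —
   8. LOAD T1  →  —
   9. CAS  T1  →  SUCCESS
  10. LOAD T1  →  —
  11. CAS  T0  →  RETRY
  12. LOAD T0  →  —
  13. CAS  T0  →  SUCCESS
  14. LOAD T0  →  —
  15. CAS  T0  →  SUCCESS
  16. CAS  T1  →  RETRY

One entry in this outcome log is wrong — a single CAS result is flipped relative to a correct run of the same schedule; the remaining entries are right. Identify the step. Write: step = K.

step = 6

Reference trace:
#1 T0 reads 0
#2 T1 reads 0
#3 T1 CAS(0→1) writes; counter now 1
#4 T1 reads 1
#5 T1 CAS(1→2) writes; counter now 2
#6 T0 CAS(0→1) fails; counter now 2
#7 T0 reads 2
#8 T1 reads 2
#9 T1 CAS(2→3) writes; counter now 3
#10 T1 reads 3
#11 T0 CAS(2→3) fails; counter now 3
#12 T0 reads 3
#13 T0 CAS(3→4) writes; counter now 4
#14 T0 reads 4
#15 T0 CAS(4→5) writes; counter now 5
#16 T1 CAS(3→4) fails; counter now 5
Flip is step 6.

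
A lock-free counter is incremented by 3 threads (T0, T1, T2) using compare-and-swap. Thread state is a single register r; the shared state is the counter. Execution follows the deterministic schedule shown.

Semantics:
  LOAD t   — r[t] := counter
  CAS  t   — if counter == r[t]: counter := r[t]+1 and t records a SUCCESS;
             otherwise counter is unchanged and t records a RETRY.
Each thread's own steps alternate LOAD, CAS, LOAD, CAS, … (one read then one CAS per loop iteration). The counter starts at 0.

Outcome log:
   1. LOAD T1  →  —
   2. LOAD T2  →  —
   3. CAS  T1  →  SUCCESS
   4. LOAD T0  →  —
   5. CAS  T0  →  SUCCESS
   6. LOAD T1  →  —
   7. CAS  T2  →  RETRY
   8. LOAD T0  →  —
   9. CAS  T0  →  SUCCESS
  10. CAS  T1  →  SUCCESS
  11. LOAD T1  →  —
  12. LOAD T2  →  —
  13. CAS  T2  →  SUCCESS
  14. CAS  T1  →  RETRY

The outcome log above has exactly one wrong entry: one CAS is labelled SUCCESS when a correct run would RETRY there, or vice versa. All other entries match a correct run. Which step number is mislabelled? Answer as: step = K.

step = 10

Correct run:
[1] T1.load  rd  (counter 0, T1.r 0)
[2] T2.load  rd  (counter 0, T2.r 0)
[3] T1.cas  hit  (counter 1, T1.r 0)
[4] T0.load  rd  (counter 1, T0.r 1)
[5] T0.cas  hit  (counter 2, T0.r 1)
[6] T1.load  rd  (counter 2, T1.r 2)
[7] T2.cas  miss  (counter 2, T2.r 0)
[8] T0.load  rd  (counter 2, T0.r 2)
[9] T0.cas  hit  (counter 3, T0.r 2)
[10] T1.cas  miss  (counter 3, T1.r 2)
[11] T1.load  rd  (counter 3, T1.r 3)
[12] T2.load  rd  (counter 3, T2.r 3)
[13] T2.cas  hit  (counter 4, T2.r 3)
[14] T1.cas  miss  (counter 4, T1.r 3)
Flip is step 10.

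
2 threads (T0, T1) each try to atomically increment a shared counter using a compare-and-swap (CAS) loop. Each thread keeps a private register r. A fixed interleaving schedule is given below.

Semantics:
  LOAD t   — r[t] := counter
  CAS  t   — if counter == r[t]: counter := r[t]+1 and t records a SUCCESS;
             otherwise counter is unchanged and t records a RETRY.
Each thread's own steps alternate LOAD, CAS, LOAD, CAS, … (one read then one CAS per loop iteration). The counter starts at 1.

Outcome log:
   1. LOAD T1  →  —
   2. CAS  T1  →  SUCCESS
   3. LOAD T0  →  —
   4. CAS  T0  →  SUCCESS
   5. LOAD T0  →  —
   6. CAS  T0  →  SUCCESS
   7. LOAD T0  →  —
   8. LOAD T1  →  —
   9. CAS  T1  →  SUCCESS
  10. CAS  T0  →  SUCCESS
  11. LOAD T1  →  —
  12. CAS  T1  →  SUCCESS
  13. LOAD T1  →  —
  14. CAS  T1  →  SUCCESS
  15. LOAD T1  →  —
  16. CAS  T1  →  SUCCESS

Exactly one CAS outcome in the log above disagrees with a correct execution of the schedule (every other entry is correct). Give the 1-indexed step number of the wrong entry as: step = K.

Re-executing:
[1] T1.load  rd  (counter 1, T1.r 1)
[2] T1.cas  hit  (counter 2, T1.r 1)
[3] T0.load  rd  (counter 2, T0.r 2)
[4] T0.cas  hit  (counter 3, T0.r 2)
[5] T0.load  rd  (counter 3, T0.r 3)
[6] T0.cas  hit  (counter 4, T0.r 3)
[7] T0.load  rd  (counter 4, T0.r 4)
[8] T1.load  rd  (counter 4, T1.r 4)
[9] T1.cas  hit  (counter 5, T1.r 4)
[10] T0.cas  miss  (counter 5, T0.r 4)
[11] T1.load  rd  (counter 5, T1.r 5)
[12] T1.cas  hit  (counter 6, T1.r 5)
[13] T1.load  rd  (counter 6, T1.r 6)
[14] T1.cas  hit  (counter 7, T1.r 6)
[15] T1.load  rd  (counter 7, T1.r 7)
[16] T1.cas  hit  (counter 8, T1.r 7)
Mismatch at 10.

step = 10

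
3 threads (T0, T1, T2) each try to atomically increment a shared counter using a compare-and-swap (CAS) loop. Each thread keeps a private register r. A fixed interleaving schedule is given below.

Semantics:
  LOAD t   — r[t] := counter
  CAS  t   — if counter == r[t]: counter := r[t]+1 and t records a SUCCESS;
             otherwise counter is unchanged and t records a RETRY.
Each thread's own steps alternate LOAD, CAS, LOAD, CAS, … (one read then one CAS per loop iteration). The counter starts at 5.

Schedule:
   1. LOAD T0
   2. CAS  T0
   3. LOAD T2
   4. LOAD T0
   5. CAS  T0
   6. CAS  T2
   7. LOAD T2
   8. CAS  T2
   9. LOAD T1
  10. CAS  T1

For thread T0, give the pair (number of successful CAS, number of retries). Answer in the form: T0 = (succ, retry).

   1) LOAD T0:  M=5  r_T0=5
   2) CAS  T0:  M=6  r_T0=5 ✓
   3) LOAD T2:  M=6  r_T2=6
   4) LOAD T0:  M=6  r_T0=6
   5) CAS  T0:  M=7  r_T0=6 ✓
   6) CAS  T2:  M=7  r_T2=6 ✗
   7) LOAD T2:  M=7  r_T2=7
   8) CAS  T2:  M=8  r_T2=7 ✓
   9) LOAD T1:  M=8  r_T1=8
  10) CAS  T1:  M=9  r_T1=8 ✓

T0 = (2, 0)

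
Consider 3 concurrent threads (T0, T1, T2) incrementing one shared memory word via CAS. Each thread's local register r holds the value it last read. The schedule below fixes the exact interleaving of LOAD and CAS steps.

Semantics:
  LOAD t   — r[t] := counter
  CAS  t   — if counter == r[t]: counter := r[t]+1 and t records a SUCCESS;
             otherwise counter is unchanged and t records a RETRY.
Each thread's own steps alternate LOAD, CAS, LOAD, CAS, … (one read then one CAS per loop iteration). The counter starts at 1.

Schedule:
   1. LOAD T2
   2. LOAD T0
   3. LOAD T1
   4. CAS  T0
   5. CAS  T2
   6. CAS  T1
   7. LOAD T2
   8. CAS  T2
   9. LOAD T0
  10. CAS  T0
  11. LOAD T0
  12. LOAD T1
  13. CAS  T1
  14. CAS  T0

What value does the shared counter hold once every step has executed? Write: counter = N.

[1] T2.load  rd  (counter 1, T2.r 1)
[2] T0.load  rd  (counter 1, T0.r 1)
[3] T1.load  rd  (counter 1, T1.r 1)
[4] T0.cas  hit  (counter 2, T0.r 1)
[5] T2.cas  miss  (counter 2, T2.r 1)
[6] T1.cas  miss  (counter 2, T1.r 1)
[7] T2.load  rd  (counter 2, T2.r 2)
[8] T2.cas  hit  (counter 3, T2.r 2)
[9] T0.load  rd  (counter 3, T0.r 3)
[10] T0.cas  hit  (counter 4, T0.r 3)
[11] T0.load  rd  (counter 4, T0.r 4)
[12] T1.load  rd  (counter 4, T1.r 4)
[13] T1.cas  hit  (counter 5, T1.r 4)
[14] T0.cas  miss  (counter 5, T0.r 4)

counter = 5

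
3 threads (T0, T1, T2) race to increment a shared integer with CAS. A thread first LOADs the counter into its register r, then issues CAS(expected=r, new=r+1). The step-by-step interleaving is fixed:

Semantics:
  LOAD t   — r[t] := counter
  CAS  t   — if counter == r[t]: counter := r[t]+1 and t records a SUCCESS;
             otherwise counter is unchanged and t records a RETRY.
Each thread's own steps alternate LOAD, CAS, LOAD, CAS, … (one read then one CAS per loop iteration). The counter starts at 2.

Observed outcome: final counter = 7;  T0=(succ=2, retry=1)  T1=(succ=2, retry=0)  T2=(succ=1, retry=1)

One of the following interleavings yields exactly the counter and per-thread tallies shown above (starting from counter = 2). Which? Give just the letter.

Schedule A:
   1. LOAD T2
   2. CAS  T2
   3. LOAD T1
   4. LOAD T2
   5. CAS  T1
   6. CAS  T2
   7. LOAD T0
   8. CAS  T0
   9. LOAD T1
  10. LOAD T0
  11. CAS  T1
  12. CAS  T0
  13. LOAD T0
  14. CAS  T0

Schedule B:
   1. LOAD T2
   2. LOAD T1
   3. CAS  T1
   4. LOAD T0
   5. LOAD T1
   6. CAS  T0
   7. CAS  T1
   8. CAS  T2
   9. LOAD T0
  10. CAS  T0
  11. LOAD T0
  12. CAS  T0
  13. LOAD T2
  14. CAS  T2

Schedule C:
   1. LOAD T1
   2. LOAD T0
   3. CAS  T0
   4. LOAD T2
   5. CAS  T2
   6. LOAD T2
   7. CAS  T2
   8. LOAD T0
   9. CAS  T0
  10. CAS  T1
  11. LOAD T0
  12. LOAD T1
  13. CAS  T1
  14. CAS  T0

Simulating candidate A:
T2 LOAD — after: cnt=2, r=2 — load
T2 CAS — after: cnt=3, r=2 — ok
T1 LOAD — after: cnt=3, r=3 — load
T2 LOAD — after: cnt=3, r=3 — load
T1 CAS — after: cnt=4, r=3 — ok
T2 CAS — after: cnt=4, r=3 — retry
T0 LOAD — after: cnt=4, r=4 — load
T0 CAS — after: cnt=5, r=4 — ok
T1 LOAD — after: cnt=5, r=5 — load
T0 LOAD — after: cnt=5, r=5 — load
T1 CAS — after: cnt=6, r=5 — ok
T0 CAS — after: cnt=6, r=5 — retry
T0 LOAD — after: cnt=6, r=6 — load
T0 CAS — after: cnt=7, r=6 — ok

A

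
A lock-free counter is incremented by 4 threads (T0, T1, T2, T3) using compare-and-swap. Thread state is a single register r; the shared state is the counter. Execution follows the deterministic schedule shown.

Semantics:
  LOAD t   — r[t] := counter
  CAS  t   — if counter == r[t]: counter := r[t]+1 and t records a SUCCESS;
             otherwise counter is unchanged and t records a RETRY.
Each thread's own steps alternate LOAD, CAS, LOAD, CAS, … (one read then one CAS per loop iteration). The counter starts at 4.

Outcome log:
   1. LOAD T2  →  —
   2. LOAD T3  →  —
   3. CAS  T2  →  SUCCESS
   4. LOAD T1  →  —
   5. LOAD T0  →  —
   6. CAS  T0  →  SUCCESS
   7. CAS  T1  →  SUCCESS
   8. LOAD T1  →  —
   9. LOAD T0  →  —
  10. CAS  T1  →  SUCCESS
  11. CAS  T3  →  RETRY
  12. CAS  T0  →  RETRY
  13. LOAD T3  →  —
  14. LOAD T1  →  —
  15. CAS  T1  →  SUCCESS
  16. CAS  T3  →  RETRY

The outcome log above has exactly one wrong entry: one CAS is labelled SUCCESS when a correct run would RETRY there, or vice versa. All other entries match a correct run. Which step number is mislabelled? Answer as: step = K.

step = 7

Re-executing:
T2 LOAD — after: cnt=4, r=4 — load
T3 LOAD — after: cnt=4, r=4 — load
T2 CAS — after: cnt=5, r=4 — ok
T1 LOAD — after: cnt=5, r=5 — load
T0 LOAD — after: cnt=5, r=5 — load
T0 CAS — after: cnt=6, r=5 — ok
T1 CAS — after: cnt=6, r=5 — retry
T1 LOAD — after: cnt=6, r=6 — load
T0 LOAD — after: cnt=6, r=6 — load
T1 CAS — after: cnt=7, r=6 — ok
T3 CAS — after: cnt=7, r=4 — retry
T0 CAS — after: cnt=7, r=6 — retry
T3 LOAD — after: cnt=7, r=7 — load
T1 LOAD — after: cnt=7, r=7 — load
T1 CAS — after: cnt=8, r=7 — ok
T3 CAS — after: cnt=8, r=7 — retry
Mismatch at 7.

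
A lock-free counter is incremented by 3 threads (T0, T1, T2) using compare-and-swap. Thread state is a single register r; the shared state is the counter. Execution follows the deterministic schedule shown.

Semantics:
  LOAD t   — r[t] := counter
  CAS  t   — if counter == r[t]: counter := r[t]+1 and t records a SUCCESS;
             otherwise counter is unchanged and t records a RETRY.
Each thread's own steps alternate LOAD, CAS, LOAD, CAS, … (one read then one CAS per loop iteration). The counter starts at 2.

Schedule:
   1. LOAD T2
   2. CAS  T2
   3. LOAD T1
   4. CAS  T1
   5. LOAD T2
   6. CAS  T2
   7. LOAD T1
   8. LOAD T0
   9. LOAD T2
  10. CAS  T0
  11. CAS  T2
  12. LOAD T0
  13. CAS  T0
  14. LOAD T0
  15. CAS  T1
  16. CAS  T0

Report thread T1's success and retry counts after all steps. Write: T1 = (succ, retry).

   1) LOAD T2:  M=2  r_T2=2
   2) CAS  T2:  M=3  r_T2=2 ✓
   3) LOAD T1:  M=3  r_T1=3
   4) CAS  T1:  M=4  r_T1=3 ✓
   5) LOAD T2:  M=4  r_T2=4
   6) CAS  T2:  M=5  r_T2=4 ✓
   7) LOAD T1:  M=5  r_T1=5
   8) LOAD T0:  M=5  r_T0=5
   9) LOAD T2:  M=5  r_T2=5
  10) CAS  T0:  M=6  r_T0=5 ✓
  11) CAS  T2:  M=6  r_T2=5 ✗
  12) LOAD T0:  M=6  r_T0=6
  13) CAS  T0:  M=7  r_T0=6 ✓
  14) LOAD T0:  M=7  r_T0=7
  15) CAS  T1:  M=7  r_T1=5 ✗
  16) CAS  T0:  M=8  r_T0=7 ✓

T1 = (1, 1)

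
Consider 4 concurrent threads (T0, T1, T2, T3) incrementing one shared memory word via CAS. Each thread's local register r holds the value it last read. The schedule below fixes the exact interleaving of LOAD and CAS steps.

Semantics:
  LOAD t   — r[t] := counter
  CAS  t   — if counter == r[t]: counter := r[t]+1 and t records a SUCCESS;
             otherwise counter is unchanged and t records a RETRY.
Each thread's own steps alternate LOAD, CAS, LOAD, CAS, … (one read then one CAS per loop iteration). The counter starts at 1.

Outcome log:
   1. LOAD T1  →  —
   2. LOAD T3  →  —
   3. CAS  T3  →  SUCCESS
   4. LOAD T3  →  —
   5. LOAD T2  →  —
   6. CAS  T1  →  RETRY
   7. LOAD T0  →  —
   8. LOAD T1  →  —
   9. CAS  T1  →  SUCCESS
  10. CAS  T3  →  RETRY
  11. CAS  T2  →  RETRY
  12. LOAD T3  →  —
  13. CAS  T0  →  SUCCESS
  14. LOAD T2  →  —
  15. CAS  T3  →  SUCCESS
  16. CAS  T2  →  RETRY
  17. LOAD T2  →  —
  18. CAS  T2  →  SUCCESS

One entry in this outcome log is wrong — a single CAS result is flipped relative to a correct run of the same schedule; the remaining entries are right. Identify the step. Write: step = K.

Re-executing:
[1] T1.load  rd  (counter 1, T1.r 1)
[2] T3.load  rd  (counter 1, T3.r 1)
[3] T3.cas  hit  (counter 2, T3.r 1)
[4] T3.load  rd  (counter 2, T3.r 2)
[5] T2.load  rd  (counter 2, T2.r 2)
[6] T1.cas  miss  (counter 2, T1.r 1)
[7] T0.load  rd  (counter 2, T0.r 2)
[8] T1.load  rd  (counter 2, T1.r 2)
[9] T1.cas  hit  (counter 3, T1.r 2)
[10] T3.cas  miss  (counter 3, T3.r 2)
[11] T2.cas  miss  (counter 3, T2.r 2)
[12] T3.load  rd  (counter 3, T3.r 3)
[13] T0.cas  miss  (counter 3, T0.r 2)
[14] T2.load  rd  (counter 3, T2.r 3)
[15] T3.cas  hit  (counter 4, T3.r 3)
[16] T2.cas  miss  (counter 4, T2.r 3)
[17] T2.load  rd  (counter 4, T2.r 4)
[18] T2.cas  hit  (counter 5, T2.r 4)
Flip is step 13.

step = 13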